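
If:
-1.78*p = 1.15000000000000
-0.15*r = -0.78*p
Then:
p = -0.65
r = -3.36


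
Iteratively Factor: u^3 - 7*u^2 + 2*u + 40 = (u - 4)*(u^2 - 3*u - 10) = (u - 5)*(u - 4)*(u + 2)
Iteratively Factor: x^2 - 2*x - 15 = (x - 5)*(x + 3)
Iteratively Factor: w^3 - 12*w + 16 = (w - 2)*(w^2 + 2*w - 8) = (w - 2)^2*(w + 4)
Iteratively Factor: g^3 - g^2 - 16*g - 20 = (g - 5)*(g^2 + 4*g + 4) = (g - 5)*(g + 2)*(g + 2)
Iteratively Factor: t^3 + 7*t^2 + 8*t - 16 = (t - 1)*(t^2 + 8*t + 16) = (t - 1)*(t + 4)*(t + 4)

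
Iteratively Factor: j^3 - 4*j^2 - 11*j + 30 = (j - 5)*(j^2 + j - 6) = (j - 5)*(j + 3)*(j - 2)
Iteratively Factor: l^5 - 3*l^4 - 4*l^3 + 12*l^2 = (l - 3)*(l^4 - 4*l^2) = (l - 3)*(l - 2)*(l^3 + 2*l^2) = l*(l - 3)*(l - 2)*(l^2 + 2*l) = l*(l - 3)*(l - 2)*(l + 2)*(l)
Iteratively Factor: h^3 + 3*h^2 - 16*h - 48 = (h + 4)*(h^2 - h - 12) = (h + 3)*(h + 4)*(h - 4)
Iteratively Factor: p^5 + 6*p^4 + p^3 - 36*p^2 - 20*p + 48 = (p + 4)*(p^4 + 2*p^3 - 7*p^2 - 8*p + 12) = (p - 1)*(p + 4)*(p^3 + 3*p^2 - 4*p - 12) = (p - 1)*(p + 2)*(p + 4)*(p^2 + p - 6) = (p - 1)*(p + 2)*(p + 3)*(p + 4)*(p - 2)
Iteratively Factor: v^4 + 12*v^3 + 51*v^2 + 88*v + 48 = (v + 4)*(v^3 + 8*v^2 + 19*v + 12) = (v + 3)*(v + 4)*(v^2 + 5*v + 4) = (v + 1)*(v + 3)*(v + 4)*(v + 4)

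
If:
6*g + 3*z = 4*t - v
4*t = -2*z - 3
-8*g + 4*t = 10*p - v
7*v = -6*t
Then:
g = -19*z/21 - 17/28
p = 17*z/30 + 1/4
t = -z/2 - 3/4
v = 3*z/7 + 9/14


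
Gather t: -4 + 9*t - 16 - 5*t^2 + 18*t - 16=-5*t^2 + 27*t - 36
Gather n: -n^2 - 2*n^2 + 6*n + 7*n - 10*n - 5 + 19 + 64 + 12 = -3*n^2 + 3*n + 90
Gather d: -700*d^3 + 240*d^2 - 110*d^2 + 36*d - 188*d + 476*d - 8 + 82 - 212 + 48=-700*d^3 + 130*d^2 + 324*d - 90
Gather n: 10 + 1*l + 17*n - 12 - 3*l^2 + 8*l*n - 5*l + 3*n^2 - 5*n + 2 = -3*l^2 - 4*l + 3*n^2 + n*(8*l + 12)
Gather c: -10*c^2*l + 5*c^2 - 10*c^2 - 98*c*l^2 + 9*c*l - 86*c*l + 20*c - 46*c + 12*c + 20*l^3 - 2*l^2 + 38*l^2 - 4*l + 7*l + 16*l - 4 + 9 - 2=c^2*(-10*l - 5) + c*(-98*l^2 - 77*l - 14) + 20*l^3 + 36*l^2 + 19*l + 3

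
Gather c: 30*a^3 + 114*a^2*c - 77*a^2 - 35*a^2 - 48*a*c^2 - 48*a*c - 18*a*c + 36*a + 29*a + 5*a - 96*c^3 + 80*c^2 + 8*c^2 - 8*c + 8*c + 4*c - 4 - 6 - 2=30*a^3 - 112*a^2 + 70*a - 96*c^3 + c^2*(88 - 48*a) + c*(114*a^2 - 66*a + 4) - 12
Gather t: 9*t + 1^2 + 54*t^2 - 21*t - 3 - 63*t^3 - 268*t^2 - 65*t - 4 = -63*t^3 - 214*t^2 - 77*t - 6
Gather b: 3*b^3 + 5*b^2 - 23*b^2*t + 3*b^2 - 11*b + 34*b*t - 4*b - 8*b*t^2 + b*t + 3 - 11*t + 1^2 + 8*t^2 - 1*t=3*b^3 + b^2*(8 - 23*t) + b*(-8*t^2 + 35*t - 15) + 8*t^2 - 12*t + 4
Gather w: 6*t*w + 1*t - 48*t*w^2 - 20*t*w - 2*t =-48*t*w^2 - 14*t*w - t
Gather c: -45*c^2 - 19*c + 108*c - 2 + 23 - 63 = -45*c^2 + 89*c - 42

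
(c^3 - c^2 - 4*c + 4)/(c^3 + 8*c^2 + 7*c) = (c^3 - c^2 - 4*c + 4)/(c*(c^2 + 8*c + 7))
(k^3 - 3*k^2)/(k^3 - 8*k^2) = (k - 3)/(k - 8)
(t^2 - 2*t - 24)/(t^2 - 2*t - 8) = (-t^2 + 2*t + 24)/(-t^2 + 2*t + 8)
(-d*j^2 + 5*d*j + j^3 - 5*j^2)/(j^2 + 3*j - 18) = j*(-d*j + 5*d + j^2 - 5*j)/(j^2 + 3*j - 18)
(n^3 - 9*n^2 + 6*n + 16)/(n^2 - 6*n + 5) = (n^3 - 9*n^2 + 6*n + 16)/(n^2 - 6*n + 5)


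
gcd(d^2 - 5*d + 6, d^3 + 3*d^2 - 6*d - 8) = d - 2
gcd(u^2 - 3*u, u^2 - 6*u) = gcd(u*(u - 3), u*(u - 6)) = u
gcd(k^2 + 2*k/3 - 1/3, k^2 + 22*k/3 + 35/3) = 1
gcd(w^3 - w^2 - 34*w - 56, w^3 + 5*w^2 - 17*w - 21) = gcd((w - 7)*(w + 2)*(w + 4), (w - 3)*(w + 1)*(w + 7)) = 1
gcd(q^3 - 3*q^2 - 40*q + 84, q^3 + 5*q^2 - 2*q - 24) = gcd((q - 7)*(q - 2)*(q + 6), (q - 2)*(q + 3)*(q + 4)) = q - 2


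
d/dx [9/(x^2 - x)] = 9*(1 - 2*x)/(x^2*(x - 1)^2)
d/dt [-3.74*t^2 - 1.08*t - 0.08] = -7.48*t - 1.08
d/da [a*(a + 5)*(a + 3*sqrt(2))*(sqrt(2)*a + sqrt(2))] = 4*sqrt(2)*a^3 + 18*a^2 + 18*sqrt(2)*a^2 + 10*sqrt(2)*a + 72*a + 30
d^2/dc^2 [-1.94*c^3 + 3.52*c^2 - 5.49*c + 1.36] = 7.04 - 11.64*c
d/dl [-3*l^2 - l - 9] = -6*l - 1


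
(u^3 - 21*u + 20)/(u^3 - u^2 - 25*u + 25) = (u - 4)/(u - 5)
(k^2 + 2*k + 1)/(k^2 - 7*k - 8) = (k + 1)/(k - 8)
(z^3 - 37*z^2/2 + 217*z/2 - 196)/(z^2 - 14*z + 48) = (2*z^2 - 21*z + 49)/(2*(z - 6))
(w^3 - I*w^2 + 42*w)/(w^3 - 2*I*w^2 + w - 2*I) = w*(w^2 - I*w + 42)/(w^3 - 2*I*w^2 + w - 2*I)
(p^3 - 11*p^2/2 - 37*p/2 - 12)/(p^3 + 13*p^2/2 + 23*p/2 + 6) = (p - 8)/(p + 4)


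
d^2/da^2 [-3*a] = 0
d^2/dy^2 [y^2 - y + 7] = 2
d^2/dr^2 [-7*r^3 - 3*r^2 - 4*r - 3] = -42*r - 6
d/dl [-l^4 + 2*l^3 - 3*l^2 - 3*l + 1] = -4*l^3 + 6*l^2 - 6*l - 3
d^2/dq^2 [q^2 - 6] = 2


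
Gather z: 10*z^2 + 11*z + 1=10*z^2 + 11*z + 1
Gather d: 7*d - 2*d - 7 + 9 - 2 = 5*d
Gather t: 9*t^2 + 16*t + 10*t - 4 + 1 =9*t^2 + 26*t - 3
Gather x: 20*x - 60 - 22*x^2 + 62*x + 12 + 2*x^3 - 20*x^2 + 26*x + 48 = 2*x^3 - 42*x^2 + 108*x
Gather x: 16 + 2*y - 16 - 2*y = 0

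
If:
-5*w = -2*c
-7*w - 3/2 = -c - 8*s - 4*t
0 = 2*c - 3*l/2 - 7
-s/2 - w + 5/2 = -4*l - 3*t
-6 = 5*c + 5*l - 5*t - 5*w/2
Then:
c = 13213/5642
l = -4356/2821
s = -709/14105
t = 21572/14105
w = 13213/14105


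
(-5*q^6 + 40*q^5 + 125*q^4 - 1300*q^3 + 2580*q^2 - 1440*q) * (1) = -5*q^6 + 40*q^5 + 125*q^4 - 1300*q^3 + 2580*q^2 - 1440*q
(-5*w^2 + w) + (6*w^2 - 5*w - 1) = w^2 - 4*w - 1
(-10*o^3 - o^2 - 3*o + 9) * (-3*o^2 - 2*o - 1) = 30*o^5 + 23*o^4 + 21*o^3 - 20*o^2 - 15*o - 9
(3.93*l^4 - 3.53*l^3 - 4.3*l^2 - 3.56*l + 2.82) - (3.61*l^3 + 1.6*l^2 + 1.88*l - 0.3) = 3.93*l^4 - 7.14*l^3 - 5.9*l^2 - 5.44*l + 3.12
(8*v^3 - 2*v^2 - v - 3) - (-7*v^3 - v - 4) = 15*v^3 - 2*v^2 + 1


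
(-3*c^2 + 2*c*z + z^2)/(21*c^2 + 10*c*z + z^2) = (-c + z)/(7*c + z)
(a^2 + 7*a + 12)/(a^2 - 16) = (a + 3)/(a - 4)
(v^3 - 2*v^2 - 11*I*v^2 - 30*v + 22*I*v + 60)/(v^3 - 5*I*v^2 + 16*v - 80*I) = (v^2 + v*(-2 - 6*I) + 12*I)/(v^2 + 16)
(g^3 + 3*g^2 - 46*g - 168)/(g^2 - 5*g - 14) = (g^2 + 10*g + 24)/(g + 2)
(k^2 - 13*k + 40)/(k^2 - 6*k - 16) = (k - 5)/(k + 2)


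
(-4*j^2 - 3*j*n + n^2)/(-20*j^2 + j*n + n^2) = (j + n)/(5*j + n)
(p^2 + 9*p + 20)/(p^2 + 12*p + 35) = (p + 4)/(p + 7)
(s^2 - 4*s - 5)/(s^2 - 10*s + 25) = (s + 1)/(s - 5)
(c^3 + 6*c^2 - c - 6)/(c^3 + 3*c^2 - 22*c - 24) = (c - 1)/(c - 4)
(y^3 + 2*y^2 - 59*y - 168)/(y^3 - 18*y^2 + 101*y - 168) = (y^2 + 10*y + 21)/(y^2 - 10*y + 21)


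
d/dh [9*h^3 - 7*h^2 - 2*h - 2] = 27*h^2 - 14*h - 2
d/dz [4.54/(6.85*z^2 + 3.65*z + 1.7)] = (-62.198*z - 16.571)/(6.85*z^2 + 3.65*z + 1.7)^2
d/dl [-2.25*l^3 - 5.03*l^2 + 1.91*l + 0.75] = -6.75*l^2 - 10.06*l + 1.91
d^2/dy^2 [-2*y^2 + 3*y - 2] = -4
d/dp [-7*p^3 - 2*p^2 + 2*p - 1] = -21*p^2 - 4*p + 2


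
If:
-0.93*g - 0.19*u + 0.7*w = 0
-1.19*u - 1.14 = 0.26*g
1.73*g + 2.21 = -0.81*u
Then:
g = -0.92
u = -0.76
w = -1.43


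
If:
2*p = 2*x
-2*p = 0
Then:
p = 0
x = 0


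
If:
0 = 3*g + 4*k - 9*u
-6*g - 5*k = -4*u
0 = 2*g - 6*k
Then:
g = 0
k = 0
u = 0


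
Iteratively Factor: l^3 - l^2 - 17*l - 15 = (l + 1)*(l^2 - 2*l - 15) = (l + 1)*(l + 3)*(l - 5)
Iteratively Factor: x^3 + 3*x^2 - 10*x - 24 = (x - 3)*(x^2 + 6*x + 8) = (x - 3)*(x + 4)*(x + 2)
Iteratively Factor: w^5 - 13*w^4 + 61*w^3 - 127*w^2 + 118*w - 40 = (w - 5)*(w^4 - 8*w^3 + 21*w^2 - 22*w + 8) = (w - 5)*(w - 2)*(w^3 - 6*w^2 + 9*w - 4) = (w - 5)*(w - 2)*(w - 1)*(w^2 - 5*w + 4) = (w - 5)*(w - 2)*(w - 1)^2*(w - 4)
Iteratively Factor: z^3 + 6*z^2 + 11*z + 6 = (z + 1)*(z^2 + 5*z + 6) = (z + 1)*(z + 2)*(z + 3)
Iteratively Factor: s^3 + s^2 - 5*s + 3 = (s - 1)*(s^2 + 2*s - 3) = (s - 1)^2*(s + 3)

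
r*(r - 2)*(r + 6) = r^3 + 4*r^2 - 12*r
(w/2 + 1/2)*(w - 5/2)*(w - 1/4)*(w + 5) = w^4/2 + 13*w^3/8 - 87*w^2/16 - 5*w + 25/16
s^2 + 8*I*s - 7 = (s + I)*(s + 7*I)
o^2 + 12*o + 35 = (o + 5)*(o + 7)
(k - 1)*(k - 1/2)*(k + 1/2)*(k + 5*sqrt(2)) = k^4 - k^3 + 5*sqrt(2)*k^3 - 5*sqrt(2)*k^2 - k^2/4 - 5*sqrt(2)*k/4 + k/4 + 5*sqrt(2)/4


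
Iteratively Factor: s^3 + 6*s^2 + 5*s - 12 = (s - 1)*(s^2 + 7*s + 12) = (s - 1)*(s + 4)*(s + 3)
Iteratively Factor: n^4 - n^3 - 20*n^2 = (n - 5)*(n^3 + 4*n^2) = n*(n - 5)*(n^2 + 4*n) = n^2*(n - 5)*(n + 4)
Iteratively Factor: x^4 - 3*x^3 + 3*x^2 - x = (x - 1)*(x^3 - 2*x^2 + x) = (x - 1)^2*(x^2 - x) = x*(x - 1)^2*(x - 1)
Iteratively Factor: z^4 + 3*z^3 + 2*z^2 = (z + 2)*(z^3 + z^2) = z*(z + 2)*(z^2 + z) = z*(z + 1)*(z + 2)*(z)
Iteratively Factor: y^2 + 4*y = (y)*(y + 4)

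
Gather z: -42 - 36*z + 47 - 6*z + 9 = 14 - 42*z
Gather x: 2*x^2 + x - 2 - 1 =2*x^2 + x - 3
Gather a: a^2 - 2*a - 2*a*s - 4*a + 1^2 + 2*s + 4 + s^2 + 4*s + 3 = a^2 + a*(-2*s - 6) + s^2 + 6*s + 8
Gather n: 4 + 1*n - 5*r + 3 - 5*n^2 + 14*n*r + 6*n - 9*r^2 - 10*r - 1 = -5*n^2 + n*(14*r + 7) - 9*r^2 - 15*r + 6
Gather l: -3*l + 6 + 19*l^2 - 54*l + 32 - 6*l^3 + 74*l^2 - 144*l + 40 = -6*l^3 + 93*l^2 - 201*l + 78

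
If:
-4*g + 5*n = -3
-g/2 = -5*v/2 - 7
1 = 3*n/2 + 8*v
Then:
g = 243/28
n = 222/35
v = -149/140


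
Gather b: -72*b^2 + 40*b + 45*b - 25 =-72*b^2 + 85*b - 25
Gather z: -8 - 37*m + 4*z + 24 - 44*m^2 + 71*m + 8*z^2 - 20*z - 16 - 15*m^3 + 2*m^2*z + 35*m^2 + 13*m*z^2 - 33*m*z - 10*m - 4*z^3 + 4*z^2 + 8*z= -15*m^3 - 9*m^2 + 24*m - 4*z^3 + z^2*(13*m + 12) + z*(2*m^2 - 33*m - 8)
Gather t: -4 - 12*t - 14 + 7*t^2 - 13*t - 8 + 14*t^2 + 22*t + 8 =21*t^2 - 3*t - 18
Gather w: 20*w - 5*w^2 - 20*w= -5*w^2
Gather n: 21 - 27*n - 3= 18 - 27*n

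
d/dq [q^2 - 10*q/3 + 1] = 2*q - 10/3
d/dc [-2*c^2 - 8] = -4*c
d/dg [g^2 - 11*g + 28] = 2*g - 11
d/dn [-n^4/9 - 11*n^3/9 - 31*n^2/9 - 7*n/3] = -4*n^3/9 - 11*n^2/3 - 62*n/9 - 7/3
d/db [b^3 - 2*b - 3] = 3*b^2 - 2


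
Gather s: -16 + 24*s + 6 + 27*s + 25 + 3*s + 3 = 54*s + 18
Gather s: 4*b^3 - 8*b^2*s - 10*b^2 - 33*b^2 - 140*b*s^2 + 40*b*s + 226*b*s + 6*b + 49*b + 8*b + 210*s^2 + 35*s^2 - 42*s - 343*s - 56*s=4*b^3 - 43*b^2 + 63*b + s^2*(245 - 140*b) + s*(-8*b^2 + 266*b - 441)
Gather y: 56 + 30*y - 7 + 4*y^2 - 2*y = 4*y^2 + 28*y + 49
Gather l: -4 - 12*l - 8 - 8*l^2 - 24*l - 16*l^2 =-24*l^2 - 36*l - 12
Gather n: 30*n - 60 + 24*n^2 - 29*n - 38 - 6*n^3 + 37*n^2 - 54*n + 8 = -6*n^3 + 61*n^2 - 53*n - 90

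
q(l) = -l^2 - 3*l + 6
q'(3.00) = -9.00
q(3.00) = -12.00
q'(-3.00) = 3.00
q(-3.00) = 6.00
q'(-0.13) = -2.74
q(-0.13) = 6.37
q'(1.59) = -6.18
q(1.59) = -1.30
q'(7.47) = -17.94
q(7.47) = -72.21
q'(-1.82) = 0.64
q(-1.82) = 8.15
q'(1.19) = -5.38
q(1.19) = 1.01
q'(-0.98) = -1.04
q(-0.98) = 7.98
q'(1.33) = -5.66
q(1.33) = 0.24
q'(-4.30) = 5.60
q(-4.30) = 0.41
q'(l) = -2*l - 3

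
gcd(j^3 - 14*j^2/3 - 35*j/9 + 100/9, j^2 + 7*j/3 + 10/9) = j + 5/3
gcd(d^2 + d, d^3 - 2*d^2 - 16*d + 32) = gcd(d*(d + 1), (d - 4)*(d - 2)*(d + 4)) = 1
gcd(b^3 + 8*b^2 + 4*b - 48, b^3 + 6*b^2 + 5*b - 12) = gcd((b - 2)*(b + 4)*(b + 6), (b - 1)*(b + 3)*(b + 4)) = b + 4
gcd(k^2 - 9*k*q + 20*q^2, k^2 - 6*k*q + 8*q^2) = -k + 4*q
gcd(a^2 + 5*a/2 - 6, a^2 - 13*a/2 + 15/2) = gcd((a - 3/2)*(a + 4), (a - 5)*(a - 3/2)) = a - 3/2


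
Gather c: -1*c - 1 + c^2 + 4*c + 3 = c^2 + 3*c + 2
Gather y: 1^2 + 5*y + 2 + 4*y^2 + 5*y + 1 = 4*y^2 + 10*y + 4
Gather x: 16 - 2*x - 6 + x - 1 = 9 - x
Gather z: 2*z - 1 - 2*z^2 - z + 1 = -2*z^2 + z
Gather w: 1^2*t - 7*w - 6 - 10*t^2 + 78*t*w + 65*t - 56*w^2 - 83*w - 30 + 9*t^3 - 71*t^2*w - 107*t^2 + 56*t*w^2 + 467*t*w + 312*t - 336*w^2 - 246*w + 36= 9*t^3 - 117*t^2 + 378*t + w^2*(56*t - 392) + w*(-71*t^2 + 545*t - 336)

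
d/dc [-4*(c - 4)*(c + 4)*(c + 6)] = -12*c^2 - 48*c + 64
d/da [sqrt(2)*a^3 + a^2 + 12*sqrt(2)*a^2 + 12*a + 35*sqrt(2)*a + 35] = 3*sqrt(2)*a^2 + 2*a + 24*sqrt(2)*a + 12 + 35*sqrt(2)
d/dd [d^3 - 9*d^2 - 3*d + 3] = 3*d^2 - 18*d - 3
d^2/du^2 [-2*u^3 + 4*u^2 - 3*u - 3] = 8 - 12*u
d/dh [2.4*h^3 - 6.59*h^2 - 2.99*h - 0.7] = 7.2*h^2 - 13.18*h - 2.99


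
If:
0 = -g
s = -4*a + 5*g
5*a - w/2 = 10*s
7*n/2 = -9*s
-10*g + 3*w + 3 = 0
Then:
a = -1/90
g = 0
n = -4/35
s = 2/45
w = -1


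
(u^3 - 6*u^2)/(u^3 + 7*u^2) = (u - 6)/(u + 7)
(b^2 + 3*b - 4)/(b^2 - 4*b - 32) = (b - 1)/(b - 8)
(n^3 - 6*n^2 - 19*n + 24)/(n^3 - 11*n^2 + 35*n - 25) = (n^2 - 5*n - 24)/(n^2 - 10*n + 25)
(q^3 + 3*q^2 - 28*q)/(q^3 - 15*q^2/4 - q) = 4*(q + 7)/(4*q + 1)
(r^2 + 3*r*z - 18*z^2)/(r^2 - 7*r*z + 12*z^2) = (-r - 6*z)/(-r + 4*z)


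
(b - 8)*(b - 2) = b^2 - 10*b + 16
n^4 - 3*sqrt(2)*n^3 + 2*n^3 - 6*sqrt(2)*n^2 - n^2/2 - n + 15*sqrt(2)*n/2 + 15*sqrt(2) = (n + 2)*(n - 5*sqrt(2)/2)*(n - 3*sqrt(2)/2)*(n + sqrt(2))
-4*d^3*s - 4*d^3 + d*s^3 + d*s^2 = (-2*d + s)*(2*d + s)*(d*s + d)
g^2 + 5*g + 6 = (g + 2)*(g + 3)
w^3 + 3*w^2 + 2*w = w*(w + 1)*(w + 2)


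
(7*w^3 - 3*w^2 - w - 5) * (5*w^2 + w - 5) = 35*w^5 - 8*w^4 - 43*w^3 - 11*w^2 + 25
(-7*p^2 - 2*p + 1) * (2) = -14*p^2 - 4*p + 2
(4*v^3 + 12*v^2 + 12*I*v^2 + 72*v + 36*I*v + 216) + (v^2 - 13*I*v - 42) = 4*v^3 + 13*v^2 + 12*I*v^2 + 72*v + 23*I*v + 174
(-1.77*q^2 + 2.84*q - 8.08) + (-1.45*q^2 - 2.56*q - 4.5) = -3.22*q^2 + 0.28*q - 12.58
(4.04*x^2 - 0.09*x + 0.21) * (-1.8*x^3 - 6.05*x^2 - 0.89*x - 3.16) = -7.272*x^5 - 24.28*x^4 - 3.4291*x^3 - 13.9568*x^2 + 0.0975*x - 0.6636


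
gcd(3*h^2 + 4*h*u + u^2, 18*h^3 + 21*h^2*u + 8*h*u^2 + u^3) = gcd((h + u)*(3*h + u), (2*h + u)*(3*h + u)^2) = 3*h + u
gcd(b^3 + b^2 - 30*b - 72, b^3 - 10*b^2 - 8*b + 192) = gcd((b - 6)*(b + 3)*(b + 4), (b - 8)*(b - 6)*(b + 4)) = b^2 - 2*b - 24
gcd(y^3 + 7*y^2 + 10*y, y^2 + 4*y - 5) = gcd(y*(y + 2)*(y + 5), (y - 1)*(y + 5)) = y + 5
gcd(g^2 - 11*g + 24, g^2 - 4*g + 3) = g - 3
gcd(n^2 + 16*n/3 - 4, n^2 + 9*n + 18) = n + 6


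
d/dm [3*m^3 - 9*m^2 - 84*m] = 9*m^2 - 18*m - 84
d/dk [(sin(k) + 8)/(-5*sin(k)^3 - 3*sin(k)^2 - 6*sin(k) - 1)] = (10*sin(k)^3 + 123*sin(k)^2 + 48*sin(k) + 47)*cos(k)/(5*sin(k)^3 + 3*sin(k)^2 + 6*sin(k) + 1)^2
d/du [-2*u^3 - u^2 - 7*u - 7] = -6*u^2 - 2*u - 7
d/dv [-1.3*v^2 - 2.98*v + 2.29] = -2.6*v - 2.98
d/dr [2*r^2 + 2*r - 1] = 4*r + 2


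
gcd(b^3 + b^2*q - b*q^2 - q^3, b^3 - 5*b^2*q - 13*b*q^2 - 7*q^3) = b^2 + 2*b*q + q^2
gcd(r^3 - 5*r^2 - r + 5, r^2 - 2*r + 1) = r - 1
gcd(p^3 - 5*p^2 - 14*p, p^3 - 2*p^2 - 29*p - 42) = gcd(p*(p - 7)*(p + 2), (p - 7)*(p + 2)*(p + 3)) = p^2 - 5*p - 14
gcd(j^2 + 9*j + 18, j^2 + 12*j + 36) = j + 6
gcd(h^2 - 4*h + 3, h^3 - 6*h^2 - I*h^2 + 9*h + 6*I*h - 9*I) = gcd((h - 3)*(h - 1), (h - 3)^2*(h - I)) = h - 3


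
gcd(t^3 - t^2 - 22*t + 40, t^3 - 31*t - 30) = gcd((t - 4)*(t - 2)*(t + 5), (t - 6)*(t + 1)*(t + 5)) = t + 5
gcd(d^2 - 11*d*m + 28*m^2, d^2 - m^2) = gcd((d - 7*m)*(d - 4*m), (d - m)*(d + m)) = 1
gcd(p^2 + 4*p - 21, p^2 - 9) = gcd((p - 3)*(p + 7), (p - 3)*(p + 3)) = p - 3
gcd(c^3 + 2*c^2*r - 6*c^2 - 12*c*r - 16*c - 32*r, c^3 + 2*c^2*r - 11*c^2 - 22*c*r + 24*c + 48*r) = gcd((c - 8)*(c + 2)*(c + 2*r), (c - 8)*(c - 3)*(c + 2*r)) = c^2 + 2*c*r - 8*c - 16*r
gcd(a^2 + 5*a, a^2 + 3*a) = a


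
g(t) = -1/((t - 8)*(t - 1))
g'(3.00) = -0.03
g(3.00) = 0.10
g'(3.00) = -0.03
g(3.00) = 0.10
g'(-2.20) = -0.01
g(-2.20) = -0.03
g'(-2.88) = -0.01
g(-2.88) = -0.02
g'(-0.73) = -0.05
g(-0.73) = -0.07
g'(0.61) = -0.94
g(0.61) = -0.35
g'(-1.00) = -0.03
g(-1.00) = -0.06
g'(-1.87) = -0.02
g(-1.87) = -0.04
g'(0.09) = -0.17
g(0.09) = -0.14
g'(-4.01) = -0.00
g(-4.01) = -0.02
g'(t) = 1/((t - 8)*(t - 1)^2) + 1/((t - 8)^2*(t - 1)) = (2*t - 9)/((t - 8)^2*(t - 1)^2)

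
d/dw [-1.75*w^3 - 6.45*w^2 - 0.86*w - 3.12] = -5.25*w^2 - 12.9*w - 0.86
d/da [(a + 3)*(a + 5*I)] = 2*a + 3 + 5*I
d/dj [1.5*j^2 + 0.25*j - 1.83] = 3.0*j + 0.25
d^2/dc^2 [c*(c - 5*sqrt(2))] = 2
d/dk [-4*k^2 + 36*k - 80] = 36 - 8*k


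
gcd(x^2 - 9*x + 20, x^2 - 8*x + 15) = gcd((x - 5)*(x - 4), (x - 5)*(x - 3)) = x - 5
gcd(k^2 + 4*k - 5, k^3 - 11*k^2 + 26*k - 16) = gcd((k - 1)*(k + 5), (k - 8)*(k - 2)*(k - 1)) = k - 1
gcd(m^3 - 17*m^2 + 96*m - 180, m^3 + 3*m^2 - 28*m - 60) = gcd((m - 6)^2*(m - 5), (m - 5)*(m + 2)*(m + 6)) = m - 5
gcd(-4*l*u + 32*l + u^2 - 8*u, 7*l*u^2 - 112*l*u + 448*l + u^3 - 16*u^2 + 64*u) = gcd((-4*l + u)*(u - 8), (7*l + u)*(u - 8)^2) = u - 8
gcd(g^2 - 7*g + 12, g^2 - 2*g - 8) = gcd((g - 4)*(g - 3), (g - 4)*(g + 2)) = g - 4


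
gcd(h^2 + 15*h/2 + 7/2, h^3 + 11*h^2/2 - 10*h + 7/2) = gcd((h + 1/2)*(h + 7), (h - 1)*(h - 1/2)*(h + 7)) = h + 7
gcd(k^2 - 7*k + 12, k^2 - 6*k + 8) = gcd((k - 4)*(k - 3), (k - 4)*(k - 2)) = k - 4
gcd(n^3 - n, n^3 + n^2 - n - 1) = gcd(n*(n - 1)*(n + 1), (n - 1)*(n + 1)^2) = n^2 - 1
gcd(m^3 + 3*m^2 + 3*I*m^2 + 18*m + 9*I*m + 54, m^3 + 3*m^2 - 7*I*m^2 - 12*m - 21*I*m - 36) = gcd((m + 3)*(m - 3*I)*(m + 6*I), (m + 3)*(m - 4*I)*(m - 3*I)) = m^2 + m*(3 - 3*I) - 9*I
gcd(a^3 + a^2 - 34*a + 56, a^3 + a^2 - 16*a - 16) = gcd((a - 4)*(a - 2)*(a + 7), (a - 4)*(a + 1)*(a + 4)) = a - 4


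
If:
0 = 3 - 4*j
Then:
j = 3/4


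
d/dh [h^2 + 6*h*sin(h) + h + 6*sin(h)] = 6*h*cos(h) + 2*h + 6*sqrt(2)*sin(h + pi/4) + 1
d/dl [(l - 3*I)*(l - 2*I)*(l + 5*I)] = 3*l^2 + 19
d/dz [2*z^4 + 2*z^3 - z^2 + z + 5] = 8*z^3 + 6*z^2 - 2*z + 1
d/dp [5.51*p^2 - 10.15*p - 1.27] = 11.02*p - 10.15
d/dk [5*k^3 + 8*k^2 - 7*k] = 15*k^2 + 16*k - 7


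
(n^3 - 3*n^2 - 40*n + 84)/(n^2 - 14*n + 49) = (n^2 + 4*n - 12)/(n - 7)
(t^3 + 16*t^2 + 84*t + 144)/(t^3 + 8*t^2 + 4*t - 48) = (t + 6)/(t - 2)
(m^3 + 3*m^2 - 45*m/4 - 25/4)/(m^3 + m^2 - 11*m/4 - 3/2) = (2*m^2 + 5*m - 25)/(2*m^2 + m - 6)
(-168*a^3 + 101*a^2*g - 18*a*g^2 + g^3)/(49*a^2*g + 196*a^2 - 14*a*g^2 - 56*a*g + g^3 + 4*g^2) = (-24*a^2 + 11*a*g - g^2)/(7*a*g + 28*a - g^2 - 4*g)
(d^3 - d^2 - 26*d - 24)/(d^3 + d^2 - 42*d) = (d^2 + 5*d + 4)/(d*(d + 7))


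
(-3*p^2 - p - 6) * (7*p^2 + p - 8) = -21*p^4 - 10*p^3 - 19*p^2 + 2*p + 48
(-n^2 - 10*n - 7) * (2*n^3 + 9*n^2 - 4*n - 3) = -2*n^5 - 29*n^4 - 100*n^3 - 20*n^2 + 58*n + 21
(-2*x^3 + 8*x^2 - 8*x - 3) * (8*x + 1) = -16*x^4 + 62*x^3 - 56*x^2 - 32*x - 3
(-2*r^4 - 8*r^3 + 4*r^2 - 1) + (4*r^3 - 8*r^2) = -2*r^4 - 4*r^3 - 4*r^2 - 1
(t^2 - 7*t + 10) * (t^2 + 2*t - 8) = t^4 - 5*t^3 - 12*t^2 + 76*t - 80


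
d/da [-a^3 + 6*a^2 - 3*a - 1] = -3*a^2 + 12*a - 3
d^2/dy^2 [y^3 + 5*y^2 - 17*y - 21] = 6*y + 10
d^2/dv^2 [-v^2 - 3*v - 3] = -2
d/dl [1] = 0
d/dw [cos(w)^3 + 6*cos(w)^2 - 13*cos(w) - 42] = (-3*cos(w)^2 - 12*cos(w) + 13)*sin(w)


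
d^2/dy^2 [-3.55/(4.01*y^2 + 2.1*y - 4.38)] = (114.16871*y^2 + 59.7891*y - 3.55*(8.02*y + 2.1)*(16.04*y + 4.2) - 124.70298)/(4.01*y^2 + 2.1*y - 4.38)^3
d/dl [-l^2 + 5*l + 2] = 5 - 2*l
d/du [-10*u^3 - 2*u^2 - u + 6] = -30*u^2 - 4*u - 1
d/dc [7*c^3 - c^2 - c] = 21*c^2 - 2*c - 1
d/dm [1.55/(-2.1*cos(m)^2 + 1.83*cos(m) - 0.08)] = (2.8365 - 6.51*cos(m))*sin(m)/(2.1*cos(m)^2 - 1.83*cos(m) + 0.08)^2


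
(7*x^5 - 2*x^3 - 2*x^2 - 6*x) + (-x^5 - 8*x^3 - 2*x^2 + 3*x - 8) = 6*x^5 - 10*x^3 - 4*x^2 - 3*x - 8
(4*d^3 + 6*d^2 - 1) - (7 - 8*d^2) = 4*d^3 + 14*d^2 - 8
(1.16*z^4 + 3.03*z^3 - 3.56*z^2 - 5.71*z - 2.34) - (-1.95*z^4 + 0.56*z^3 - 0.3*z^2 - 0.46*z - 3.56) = 3.11*z^4 + 2.47*z^3 - 3.26*z^2 - 5.25*z + 1.22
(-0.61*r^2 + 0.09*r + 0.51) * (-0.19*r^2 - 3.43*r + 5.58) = 0.1159*r^4 + 2.0752*r^3 - 3.8094*r^2 - 1.2471*r + 2.8458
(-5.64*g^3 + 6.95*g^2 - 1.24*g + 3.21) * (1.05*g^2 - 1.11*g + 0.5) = -5.922*g^5 + 13.5579*g^4 - 11.8365*g^3 + 8.2219*g^2 - 4.1831*g + 1.605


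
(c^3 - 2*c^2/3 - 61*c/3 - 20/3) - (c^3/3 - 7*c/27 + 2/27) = 2*c^3/3 - 2*c^2/3 - 542*c/27 - 182/27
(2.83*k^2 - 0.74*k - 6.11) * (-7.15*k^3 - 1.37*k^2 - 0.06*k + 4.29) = -20.2345*k^5 + 1.4139*k^4 + 44.5305*k^3 + 20.5558*k^2 - 2.808*k - 26.2119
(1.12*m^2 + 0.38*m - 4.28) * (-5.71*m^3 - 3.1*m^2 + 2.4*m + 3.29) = -6.3952*m^5 - 5.6418*m^4 + 25.9488*m^3 + 17.8648*m^2 - 9.0218*m - 14.0812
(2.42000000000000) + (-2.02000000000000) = 0.400000000000000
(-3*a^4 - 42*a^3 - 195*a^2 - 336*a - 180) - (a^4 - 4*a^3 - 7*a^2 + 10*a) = -4*a^4 - 38*a^3 - 188*a^2 - 346*a - 180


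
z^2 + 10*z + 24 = (z + 4)*(z + 6)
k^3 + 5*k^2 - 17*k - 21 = (k - 3)*(k + 1)*(k + 7)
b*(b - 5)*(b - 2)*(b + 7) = b^4 - 39*b^2 + 70*b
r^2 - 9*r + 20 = (r - 5)*(r - 4)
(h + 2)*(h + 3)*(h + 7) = h^3 + 12*h^2 + 41*h + 42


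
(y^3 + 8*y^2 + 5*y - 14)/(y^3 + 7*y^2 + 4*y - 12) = (y + 7)/(y + 6)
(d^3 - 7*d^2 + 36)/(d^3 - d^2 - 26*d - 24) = (d^2 - d - 6)/(d^2 + 5*d + 4)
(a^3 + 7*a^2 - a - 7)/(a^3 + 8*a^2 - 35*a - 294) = (a^2 - 1)/(a^2 + a - 42)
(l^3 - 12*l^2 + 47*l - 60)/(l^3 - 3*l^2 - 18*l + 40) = (l^2 - 7*l + 12)/(l^2 + 2*l - 8)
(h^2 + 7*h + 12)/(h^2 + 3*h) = (h + 4)/h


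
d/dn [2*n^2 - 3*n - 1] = 4*n - 3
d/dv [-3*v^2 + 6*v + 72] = 6 - 6*v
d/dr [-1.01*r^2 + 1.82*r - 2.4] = 1.82 - 2.02*r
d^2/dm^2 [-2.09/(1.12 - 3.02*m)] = 38.123272/(3.02*m - 1.12)^3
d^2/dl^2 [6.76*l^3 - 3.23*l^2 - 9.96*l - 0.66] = 40.56*l - 6.46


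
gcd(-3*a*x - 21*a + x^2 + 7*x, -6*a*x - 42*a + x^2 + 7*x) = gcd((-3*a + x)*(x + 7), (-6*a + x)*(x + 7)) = x + 7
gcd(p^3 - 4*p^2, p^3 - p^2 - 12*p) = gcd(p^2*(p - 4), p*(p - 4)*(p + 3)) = p^2 - 4*p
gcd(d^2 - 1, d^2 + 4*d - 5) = d - 1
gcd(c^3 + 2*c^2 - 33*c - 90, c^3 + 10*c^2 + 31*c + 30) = c^2 + 8*c + 15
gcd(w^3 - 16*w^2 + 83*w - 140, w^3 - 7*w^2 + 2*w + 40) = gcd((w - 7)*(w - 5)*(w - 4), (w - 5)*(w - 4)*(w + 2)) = w^2 - 9*w + 20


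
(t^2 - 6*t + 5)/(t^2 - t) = (t - 5)/t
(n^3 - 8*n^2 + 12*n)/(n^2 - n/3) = 3*(n^2 - 8*n + 12)/(3*n - 1)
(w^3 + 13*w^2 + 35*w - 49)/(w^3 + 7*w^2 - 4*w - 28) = (w^2 + 6*w - 7)/(w^2 - 4)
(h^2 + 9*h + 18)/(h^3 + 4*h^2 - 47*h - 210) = (h + 3)/(h^2 - 2*h - 35)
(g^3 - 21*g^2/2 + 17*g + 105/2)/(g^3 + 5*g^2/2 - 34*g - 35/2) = (2*g^2 - 11*g - 21)/(2*g^2 + 15*g + 7)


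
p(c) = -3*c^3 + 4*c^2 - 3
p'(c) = -9*c^2 + 8*c = c*(8 - 9*c)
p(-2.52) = 70.41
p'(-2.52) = -77.31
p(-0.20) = -2.82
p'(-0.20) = -1.96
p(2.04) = -11.82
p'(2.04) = -21.13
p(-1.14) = 6.64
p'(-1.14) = -20.82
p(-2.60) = 76.77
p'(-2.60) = -81.64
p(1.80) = -7.54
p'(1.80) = -14.76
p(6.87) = -786.94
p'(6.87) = -369.81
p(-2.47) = 66.61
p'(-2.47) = -74.67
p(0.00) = -3.00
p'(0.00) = 0.00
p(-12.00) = 5757.00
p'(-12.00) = -1392.00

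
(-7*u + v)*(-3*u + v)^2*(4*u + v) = -252*u^4 + 141*u^3*v - u^2*v^2 - 9*u*v^3 + v^4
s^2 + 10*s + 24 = (s + 4)*(s + 6)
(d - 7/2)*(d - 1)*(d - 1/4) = d^3 - 19*d^2/4 + 37*d/8 - 7/8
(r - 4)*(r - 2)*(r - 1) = r^3 - 7*r^2 + 14*r - 8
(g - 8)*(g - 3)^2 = g^3 - 14*g^2 + 57*g - 72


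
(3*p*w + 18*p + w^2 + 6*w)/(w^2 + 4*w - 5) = (3*p*w + 18*p + w^2 + 6*w)/(w^2 + 4*w - 5)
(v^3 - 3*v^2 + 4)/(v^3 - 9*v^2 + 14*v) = (v^2 - v - 2)/(v*(v - 7))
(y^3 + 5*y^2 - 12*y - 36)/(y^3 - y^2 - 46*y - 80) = (y^2 + 3*y - 18)/(y^2 - 3*y - 40)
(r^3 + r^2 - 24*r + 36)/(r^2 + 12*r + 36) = (r^2 - 5*r + 6)/(r + 6)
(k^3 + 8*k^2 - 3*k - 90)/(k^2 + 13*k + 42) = (k^2 + 2*k - 15)/(k + 7)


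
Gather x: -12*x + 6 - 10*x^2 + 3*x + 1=-10*x^2 - 9*x + 7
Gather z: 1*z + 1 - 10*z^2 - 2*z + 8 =-10*z^2 - z + 9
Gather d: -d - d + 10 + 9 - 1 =18 - 2*d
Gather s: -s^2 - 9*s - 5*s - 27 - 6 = -s^2 - 14*s - 33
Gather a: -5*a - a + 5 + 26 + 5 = 36 - 6*a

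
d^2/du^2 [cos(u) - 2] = -cos(u)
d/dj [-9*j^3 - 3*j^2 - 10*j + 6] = -27*j^2 - 6*j - 10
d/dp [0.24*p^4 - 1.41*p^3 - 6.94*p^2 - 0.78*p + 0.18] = 0.96*p^3 - 4.23*p^2 - 13.88*p - 0.78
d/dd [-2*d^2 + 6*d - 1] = 6 - 4*d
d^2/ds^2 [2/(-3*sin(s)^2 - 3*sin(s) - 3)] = 2*(4*sin(s)^3 + 3*sin(s)^2 - 9*sin(s) - 7)*sin(s)/(3*(sin(s)^2 + sin(s) + 1)^3)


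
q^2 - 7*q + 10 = (q - 5)*(q - 2)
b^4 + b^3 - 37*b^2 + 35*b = b*(b - 5)*(b - 1)*(b + 7)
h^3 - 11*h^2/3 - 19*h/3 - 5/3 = (h - 5)*(h + 1/3)*(h + 1)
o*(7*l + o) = 7*l*o + o^2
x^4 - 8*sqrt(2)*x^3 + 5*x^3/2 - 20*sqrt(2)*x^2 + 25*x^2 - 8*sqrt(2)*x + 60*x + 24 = (x + 1/2)*(x + 2)*(x - 6*sqrt(2))*(x - 2*sqrt(2))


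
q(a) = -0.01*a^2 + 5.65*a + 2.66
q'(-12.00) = 5.89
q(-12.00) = -66.58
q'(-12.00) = 5.89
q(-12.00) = -66.58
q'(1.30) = 5.62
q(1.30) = 9.99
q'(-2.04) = 5.69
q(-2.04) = -8.91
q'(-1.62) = 5.68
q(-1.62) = -6.52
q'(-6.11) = 5.77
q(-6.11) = -32.23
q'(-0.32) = 5.66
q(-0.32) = 0.85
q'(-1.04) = 5.67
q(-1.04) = -3.23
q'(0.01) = 5.65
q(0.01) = 2.72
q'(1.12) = 5.63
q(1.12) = 8.98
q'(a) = 5.65 - 0.02*a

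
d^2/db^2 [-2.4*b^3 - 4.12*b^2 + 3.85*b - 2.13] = -14.4*b - 8.24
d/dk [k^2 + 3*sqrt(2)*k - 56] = 2*k + 3*sqrt(2)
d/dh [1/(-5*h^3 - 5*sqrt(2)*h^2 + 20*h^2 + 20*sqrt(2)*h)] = (3*h^2 - 8*h + 2*sqrt(2)*h - 4*sqrt(2))/(5*h^2*(h^2 - 4*h + sqrt(2)*h - 4*sqrt(2))^2)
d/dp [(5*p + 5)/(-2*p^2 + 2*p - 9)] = 5*(2*p^2 + 4*p - 11)/(4*p^4 - 8*p^3 + 40*p^2 - 36*p + 81)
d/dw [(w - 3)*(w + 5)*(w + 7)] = 3*w^2 + 18*w - 1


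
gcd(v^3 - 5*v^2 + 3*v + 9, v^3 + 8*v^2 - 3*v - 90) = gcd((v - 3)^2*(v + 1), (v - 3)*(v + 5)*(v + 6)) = v - 3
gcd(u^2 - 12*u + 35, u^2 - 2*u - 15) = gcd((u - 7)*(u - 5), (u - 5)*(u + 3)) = u - 5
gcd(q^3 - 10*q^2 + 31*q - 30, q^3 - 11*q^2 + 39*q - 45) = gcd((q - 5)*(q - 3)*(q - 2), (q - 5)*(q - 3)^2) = q^2 - 8*q + 15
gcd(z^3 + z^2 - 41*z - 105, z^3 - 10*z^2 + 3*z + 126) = z^2 - 4*z - 21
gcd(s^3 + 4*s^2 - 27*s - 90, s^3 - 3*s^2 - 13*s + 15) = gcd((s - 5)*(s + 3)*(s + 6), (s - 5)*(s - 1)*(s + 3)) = s^2 - 2*s - 15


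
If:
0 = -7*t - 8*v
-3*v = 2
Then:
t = 16/21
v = -2/3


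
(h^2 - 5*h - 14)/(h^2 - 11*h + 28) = (h + 2)/(h - 4)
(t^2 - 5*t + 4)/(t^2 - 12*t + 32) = (t - 1)/(t - 8)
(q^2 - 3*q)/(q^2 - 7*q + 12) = q/(q - 4)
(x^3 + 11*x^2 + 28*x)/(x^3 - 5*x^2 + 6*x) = (x^2 + 11*x + 28)/(x^2 - 5*x + 6)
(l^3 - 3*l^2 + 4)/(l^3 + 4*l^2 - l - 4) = (l^2 - 4*l + 4)/(l^2 + 3*l - 4)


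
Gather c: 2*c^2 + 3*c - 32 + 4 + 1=2*c^2 + 3*c - 27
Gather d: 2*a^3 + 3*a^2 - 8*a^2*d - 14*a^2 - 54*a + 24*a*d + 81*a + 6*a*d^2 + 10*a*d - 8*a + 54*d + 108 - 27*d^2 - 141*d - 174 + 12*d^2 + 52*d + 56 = 2*a^3 - 11*a^2 + 19*a + d^2*(6*a - 15) + d*(-8*a^2 + 34*a - 35) - 10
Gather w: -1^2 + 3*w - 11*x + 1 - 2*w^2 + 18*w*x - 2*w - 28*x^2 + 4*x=-2*w^2 + w*(18*x + 1) - 28*x^2 - 7*x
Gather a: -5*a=-5*a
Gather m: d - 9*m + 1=d - 9*m + 1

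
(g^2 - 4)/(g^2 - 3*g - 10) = (g - 2)/(g - 5)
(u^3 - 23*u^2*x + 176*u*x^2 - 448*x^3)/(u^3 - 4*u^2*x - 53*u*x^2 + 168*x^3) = (-u^2 + 15*u*x - 56*x^2)/(-u^2 - 4*u*x + 21*x^2)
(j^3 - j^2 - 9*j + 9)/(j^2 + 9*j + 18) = (j^2 - 4*j + 3)/(j + 6)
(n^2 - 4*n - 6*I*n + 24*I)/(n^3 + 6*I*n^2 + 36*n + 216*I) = (n - 4)/(n^2 + 12*I*n - 36)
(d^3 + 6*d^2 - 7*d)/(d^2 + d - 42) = d*(d - 1)/(d - 6)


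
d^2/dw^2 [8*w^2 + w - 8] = 16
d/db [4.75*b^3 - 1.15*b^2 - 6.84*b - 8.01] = 14.25*b^2 - 2.3*b - 6.84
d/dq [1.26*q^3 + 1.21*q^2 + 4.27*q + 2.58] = 3.78*q^2 + 2.42*q + 4.27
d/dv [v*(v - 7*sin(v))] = -7*v*cos(v) + 2*v - 7*sin(v)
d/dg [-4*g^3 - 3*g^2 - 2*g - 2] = -12*g^2 - 6*g - 2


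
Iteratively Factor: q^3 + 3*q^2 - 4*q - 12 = (q - 2)*(q^2 + 5*q + 6) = (q - 2)*(q + 3)*(q + 2)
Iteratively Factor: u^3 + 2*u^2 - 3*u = (u + 3)*(u^2 - u) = u*(u + 3)*(u - 1)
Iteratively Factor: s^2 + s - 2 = (s - 1)*(s + 2)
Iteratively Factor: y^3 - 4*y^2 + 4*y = (y)*(y^2 - 4*y + 4) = y*(y - 2)*(y - 2)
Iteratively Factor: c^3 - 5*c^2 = (c)*(c^2 - 5*c) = c*(c - 5)*(c)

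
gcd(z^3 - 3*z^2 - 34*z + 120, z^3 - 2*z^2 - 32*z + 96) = z^2 + 2*z - 24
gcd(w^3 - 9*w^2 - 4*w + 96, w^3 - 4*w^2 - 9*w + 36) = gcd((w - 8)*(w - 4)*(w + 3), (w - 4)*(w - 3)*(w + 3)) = w^2 - w - 12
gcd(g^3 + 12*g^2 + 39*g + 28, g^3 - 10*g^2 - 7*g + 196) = g + 4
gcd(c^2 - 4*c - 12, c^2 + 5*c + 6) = c + 2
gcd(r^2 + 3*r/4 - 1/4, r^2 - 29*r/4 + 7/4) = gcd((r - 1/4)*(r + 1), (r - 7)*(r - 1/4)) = r - 1/4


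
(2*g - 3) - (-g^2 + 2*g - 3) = g^2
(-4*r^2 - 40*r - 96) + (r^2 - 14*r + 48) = -3*r^2 - 54*r - 48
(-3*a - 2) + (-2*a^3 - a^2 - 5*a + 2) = -2*a^3 - a^2 - 8*a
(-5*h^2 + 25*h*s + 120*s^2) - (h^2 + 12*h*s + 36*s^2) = -6*h^2 + 13*h*s + 84*s^2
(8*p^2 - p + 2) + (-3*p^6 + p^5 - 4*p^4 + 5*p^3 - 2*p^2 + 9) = -3*p^6 + p^5 - 4*p^4 + 5*p^3 + 6*p^2 - p + 11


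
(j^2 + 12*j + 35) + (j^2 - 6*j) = 2*j^2 + 6*j + 35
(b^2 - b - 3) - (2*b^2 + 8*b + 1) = -b^2 - 9*b - 4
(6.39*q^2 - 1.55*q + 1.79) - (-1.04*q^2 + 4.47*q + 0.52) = 7.43*q^2 - 6.02*q + 1.27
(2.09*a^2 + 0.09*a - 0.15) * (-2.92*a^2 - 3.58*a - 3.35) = -6.1028*a^4 - 7.745*a^3 - 6.8857*a^2 + 0.2355*a + 0.5025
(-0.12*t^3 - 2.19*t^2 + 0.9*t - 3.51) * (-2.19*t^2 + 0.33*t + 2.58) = 0.2628*t^5 + 4.7565*t^4 - 3.0033*t^3 + 2.3337*t^2 + 1.1637*t - 9.0558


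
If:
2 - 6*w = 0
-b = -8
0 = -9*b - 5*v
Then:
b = 8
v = -72/5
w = 1/3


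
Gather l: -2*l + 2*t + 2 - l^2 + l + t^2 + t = -l^2 - l + t^2 + 3*t + 2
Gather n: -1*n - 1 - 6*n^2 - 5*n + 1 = -6*n^2 - 6*n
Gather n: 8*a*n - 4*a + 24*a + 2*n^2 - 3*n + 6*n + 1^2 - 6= 20*a + 2*n^2 + n*(8*a + 3) - 5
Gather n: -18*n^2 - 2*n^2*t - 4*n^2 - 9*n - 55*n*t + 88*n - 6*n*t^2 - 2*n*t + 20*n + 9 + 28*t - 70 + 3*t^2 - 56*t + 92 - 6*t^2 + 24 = n^2*(-2*t - 22) + n*(-6*t^2 - 57*t + 99) - 3*t^2 - 28*t + 55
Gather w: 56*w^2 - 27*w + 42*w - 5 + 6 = 56*w^2 + 15*w + 1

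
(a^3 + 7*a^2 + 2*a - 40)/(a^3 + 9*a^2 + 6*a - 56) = (a + 5)/(a + 7)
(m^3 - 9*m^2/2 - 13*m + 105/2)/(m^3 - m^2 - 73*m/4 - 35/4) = 2*(m - 3)/(2*m + 1)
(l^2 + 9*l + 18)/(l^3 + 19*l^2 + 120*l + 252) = (l + 3)/(l^2 + 13*l + 42)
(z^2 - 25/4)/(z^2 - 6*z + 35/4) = (2*z + 5)/(2*z - 7)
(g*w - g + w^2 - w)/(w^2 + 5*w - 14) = (g*w - g + w^2 - w)/(w^2 + 5*w - 14)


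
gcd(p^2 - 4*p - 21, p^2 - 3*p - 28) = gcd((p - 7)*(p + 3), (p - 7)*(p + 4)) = p - 7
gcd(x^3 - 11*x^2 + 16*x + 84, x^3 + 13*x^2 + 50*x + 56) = x + 2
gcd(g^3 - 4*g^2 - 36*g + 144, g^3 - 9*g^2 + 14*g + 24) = g^2 - 10*g + 24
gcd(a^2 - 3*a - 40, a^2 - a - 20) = 1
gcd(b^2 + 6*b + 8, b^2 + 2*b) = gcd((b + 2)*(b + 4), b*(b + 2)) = b + 2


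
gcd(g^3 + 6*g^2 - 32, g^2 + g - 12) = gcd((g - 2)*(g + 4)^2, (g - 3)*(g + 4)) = g + 4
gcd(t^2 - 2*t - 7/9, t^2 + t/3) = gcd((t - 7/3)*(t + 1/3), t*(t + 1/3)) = t + 1/3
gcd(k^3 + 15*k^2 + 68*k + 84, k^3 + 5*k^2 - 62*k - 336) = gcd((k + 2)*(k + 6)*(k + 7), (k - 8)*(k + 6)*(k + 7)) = k^2 + 13*k + 42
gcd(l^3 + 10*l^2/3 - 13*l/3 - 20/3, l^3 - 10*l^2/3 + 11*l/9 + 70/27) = l - 5/3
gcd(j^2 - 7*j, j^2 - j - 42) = j - 7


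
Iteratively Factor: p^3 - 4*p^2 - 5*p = (p)*(p^2 - 4*p - 5) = p*(p + 1)*(p - 5)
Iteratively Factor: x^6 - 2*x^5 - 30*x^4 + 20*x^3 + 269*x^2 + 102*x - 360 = (x - 1)*(x^5 - x^4 - 31*x^3 - 11*x^2 + 258*x + 360) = (x - 1)*(x + 3)*(x^4 - 4*x^3 - 19*x^2 + 46*x + 120) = (x - 4)*(x - 1)*(x + 3)*(x^3 - 19*x - 30) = (x - 5)*(x - 4)*(x - 1)*(x + 3)*(x^2 + 5*x + 6) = (x - 5)*(x - 4)*(x - 1)*(x + 2)*(x + 3)*(x + 3)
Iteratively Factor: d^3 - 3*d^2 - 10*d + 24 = (d - 2)*(d^2 - d - 12) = (d - 2)*(d + 3)*(d - 4)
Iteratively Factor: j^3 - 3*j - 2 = (j - 2)*(j^2 + 2*j + 1) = (j - 2)*(j + 1)*(j + 1)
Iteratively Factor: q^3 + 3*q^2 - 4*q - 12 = (q + 2)*(q^2 + q - 6) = (q - 2)*(q + 2)*(q + 3)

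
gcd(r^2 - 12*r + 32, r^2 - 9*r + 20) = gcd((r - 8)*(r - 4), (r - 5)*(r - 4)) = r - 4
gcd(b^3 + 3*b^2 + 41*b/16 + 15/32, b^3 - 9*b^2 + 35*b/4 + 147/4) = b + 3/2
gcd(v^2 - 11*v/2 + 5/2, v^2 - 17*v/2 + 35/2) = v - 5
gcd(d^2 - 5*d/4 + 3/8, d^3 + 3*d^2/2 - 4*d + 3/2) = d - 1/2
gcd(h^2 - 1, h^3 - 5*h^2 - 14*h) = 1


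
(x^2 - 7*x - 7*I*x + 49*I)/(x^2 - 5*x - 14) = (x - 7*I)/(x + 2)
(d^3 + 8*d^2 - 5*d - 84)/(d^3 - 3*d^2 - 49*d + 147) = (d + 4)/(d - 7)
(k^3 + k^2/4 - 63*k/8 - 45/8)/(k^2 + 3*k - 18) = (8*k^2 + 26*k + 15)/(8*(k + 6))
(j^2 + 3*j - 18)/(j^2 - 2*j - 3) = (j + 6)/(j + 1)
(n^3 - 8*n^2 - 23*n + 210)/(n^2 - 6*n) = n - 2 - 35/n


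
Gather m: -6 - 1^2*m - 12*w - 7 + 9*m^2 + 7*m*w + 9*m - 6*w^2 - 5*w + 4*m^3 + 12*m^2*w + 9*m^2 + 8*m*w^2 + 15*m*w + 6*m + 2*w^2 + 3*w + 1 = 4*m^3 + m^2*(12*w + 18) + m*(8*w^2 + 22*w + 14) - 4*w^2 - 14*w - 12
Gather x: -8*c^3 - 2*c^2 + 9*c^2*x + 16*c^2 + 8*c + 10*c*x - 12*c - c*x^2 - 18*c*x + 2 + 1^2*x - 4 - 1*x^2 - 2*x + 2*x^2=-8*c^3 + 14*c^2 - 4*c + x^2*(1 - c) + x*(9*c^2 - 8*c - 1) - 2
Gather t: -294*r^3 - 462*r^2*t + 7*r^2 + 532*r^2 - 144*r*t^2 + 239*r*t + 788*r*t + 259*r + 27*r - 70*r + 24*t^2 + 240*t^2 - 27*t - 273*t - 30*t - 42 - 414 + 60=-294*r^3 + 539*r^2 + 216*r + t^2*(264 - 144*r) + t*(-462*r^2 + 1027*r - 330) - 396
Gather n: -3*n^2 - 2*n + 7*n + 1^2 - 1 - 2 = -3*n^2 + 5*n - 2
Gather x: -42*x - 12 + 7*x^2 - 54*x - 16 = 7*x^2 - 96*x - 28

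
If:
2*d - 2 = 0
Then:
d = 1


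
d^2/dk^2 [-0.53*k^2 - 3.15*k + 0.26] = -1.06000000000000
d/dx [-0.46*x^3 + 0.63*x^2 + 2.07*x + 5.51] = -1.38*x^2 + 1.26*x + 2.07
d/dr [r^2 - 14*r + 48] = 2*r - 14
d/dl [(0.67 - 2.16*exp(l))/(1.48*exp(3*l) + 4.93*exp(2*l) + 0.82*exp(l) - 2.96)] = (6.3936*exp(3*l) + 7.674*exp(2*l) - 6.6062*exp(l) + 5.8442)*exp(l)/(2.1904*exp(6*l) + 14.5928*exp(5*l) + 26.7321*exp(4*l) - 0.676400000000001*exp(3*l) - 28.5132*exp(2*l) - 4.8544*exp(l) + 8.7616)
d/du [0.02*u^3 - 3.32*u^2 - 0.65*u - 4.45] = 0.06*u^2 - 6.64*u - 0.65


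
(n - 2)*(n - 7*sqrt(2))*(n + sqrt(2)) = n^3 - 6*sqrt(2)*n^2 - 2*n^2 - 14*n + 12*sqrt(2)*n + 28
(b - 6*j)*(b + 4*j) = b^2 - 2*b*j - 24*j^2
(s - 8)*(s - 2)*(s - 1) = s^3 - 11*s^2 + 26*s - 16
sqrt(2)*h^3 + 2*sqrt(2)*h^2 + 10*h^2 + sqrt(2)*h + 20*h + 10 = (h + 1)*(h + 5*sqrt(2))*(sqrt(2)*h + sqrt(2))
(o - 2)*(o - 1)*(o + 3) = o^3 - 7*o + 6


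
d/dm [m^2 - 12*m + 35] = 2*m - 12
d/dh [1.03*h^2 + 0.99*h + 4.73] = 2.06*h + 0.99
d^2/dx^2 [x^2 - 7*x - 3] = 2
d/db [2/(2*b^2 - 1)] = -8*b/(2*b^2 - 1)^2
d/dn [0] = 0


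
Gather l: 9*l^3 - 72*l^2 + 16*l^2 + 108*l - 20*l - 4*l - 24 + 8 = 9*l^3 - 56*l^2 + 84*l - 16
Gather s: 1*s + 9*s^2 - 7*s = 9*s^2 - 6*s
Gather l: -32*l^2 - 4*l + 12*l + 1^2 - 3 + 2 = -32*l^2 + 8*l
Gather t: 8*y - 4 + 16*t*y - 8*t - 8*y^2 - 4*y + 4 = t*(16*y - 8) - 8*y^2 + 4*y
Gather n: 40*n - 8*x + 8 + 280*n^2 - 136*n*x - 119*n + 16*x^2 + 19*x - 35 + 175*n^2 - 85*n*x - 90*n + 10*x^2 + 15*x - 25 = 455*n^2 + n*(-221*x - 169) + 26*x^2 + 26*x - 52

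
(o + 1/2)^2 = o^2 + o + 1/4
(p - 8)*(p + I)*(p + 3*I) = p^3 - 8*p^2 + 4*I*p^2 - 3*p - 32*I*p + 24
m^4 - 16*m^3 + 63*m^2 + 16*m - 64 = (m - 8)^2*(m - 1)*(m + 1)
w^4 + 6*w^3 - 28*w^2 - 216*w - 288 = (w - 6)*(w + 2)*(w + 4)*(w + 6)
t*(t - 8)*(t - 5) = t^3 - 13*t^2 + 40*t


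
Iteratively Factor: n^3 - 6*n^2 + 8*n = (n)*(n^2 - 6*n + 8) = n*(n - 2)*(n - 4)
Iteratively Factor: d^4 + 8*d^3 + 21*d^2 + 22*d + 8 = (d + 2)*(d^3 + 6*d^2 + 9*d + 4) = (d + 1)*(d + 2)*(d^2 + 5*d + 4) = (d + 1)*(d + 2)*(d + 4)*(d + 1)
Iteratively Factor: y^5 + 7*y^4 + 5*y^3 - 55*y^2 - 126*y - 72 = (y + 4)*(y^4 + 3*y^3 - 7*y^2 - 27*y - 18) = (y + 1)*(y + 4)*(y^3 + 2*y^2 - 9*y - 18) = (y + 1)*(y + 2)*(y + 4)*(y^2 - 9) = (y - 3)*(y + 1)*(y + 2)*(y + 4)*(y + 3)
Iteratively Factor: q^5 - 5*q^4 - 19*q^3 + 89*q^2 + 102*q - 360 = (q - 5)*(q^4 - 19*q^2 - 6*q + 72) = (q - 5)*(q + 3)*(q^3 - 3*q^2 - 10*q + 24) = (q - 5)*(q + 3)^2*(q^2 - 6*q + 8) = (q - 5)*(q - 4)*(q + 3)^2*(q - 2)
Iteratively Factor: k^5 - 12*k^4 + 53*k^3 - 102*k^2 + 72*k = (k - 3)*(k^4 - 9*k^3 + 26*k^2 - 24*k) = (k - 3)^2*(k^3 - 6*k^2 + 8*k) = (k - 4)*(k - 3)^2*(k^2 - 2*k) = k*(k - 4)*(k - 3)^2*(k - 2)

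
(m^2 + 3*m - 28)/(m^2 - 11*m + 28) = (m + 7)/(m - 7)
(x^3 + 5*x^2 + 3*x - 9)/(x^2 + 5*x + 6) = (x^2 + 2*x - 3)/(x + 2)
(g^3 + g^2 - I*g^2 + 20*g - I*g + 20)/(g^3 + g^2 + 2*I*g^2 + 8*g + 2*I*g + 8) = (g - 5*I)/(g - 2*I)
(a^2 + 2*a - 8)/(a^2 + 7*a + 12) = (a - 2)/(a + 3)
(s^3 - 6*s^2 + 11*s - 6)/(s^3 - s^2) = 1 - 5/s + 6/s^2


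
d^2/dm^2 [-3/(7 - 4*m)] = 96/(4*m - 7)^3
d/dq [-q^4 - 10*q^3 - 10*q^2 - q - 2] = -4*q^3 - 30*q^2 - 20*q - 1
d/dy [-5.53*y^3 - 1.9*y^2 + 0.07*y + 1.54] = -16.59*y^2 - 3.8*y + 0.07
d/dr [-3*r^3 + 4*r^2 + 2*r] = -9*r^2 + 8*r + 2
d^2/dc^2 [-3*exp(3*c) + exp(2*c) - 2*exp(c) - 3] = (-27*exp(2*c) + 4*exp(c) - 2)*exp(c)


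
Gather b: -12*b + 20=20 - 12*b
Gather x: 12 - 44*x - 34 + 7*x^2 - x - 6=7*x^2 - 45*x - 28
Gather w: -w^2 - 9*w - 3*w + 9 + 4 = -w^2 - 12*w + 13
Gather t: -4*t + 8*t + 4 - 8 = 4*t - 4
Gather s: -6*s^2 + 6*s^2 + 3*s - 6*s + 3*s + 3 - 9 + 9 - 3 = 0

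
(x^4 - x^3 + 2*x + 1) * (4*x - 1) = 4*x^5 - 5*x^4 + x^3 + 8*x^2 + 2*x - 1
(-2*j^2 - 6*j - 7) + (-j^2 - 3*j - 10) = -3*j^2 - 9*j - 17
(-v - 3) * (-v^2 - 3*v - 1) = v^3 + 6*v^2 + 10*v + 3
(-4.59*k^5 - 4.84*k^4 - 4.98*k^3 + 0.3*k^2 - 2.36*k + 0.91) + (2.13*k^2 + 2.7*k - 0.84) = -4.59*k^5 - 4.84*k^4 - 4.98*k^3 + 2.43*k^2 + 0.34*k + 0.0700000000000001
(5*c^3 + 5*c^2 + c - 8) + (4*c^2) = 5*c^3 + 9*c^2 + c - 8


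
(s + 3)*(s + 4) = s^2 + 7*s + 12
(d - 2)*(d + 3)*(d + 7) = d^3 + 8*d^2 + d - 42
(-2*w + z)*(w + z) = -2*w^2 - w*z + z^2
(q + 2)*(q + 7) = q^2 + 9*q + 14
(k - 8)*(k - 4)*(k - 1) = k^3 - 13*k^2 + 44*k - 32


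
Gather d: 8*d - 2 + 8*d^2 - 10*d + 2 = 8*d^2 - 2*d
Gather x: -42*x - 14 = -42*x - 14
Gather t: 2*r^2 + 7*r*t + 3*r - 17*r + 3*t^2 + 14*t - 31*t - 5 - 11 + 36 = 2*r^2 - 14*r + 3*t^2 + t*(7*r - 17) + 20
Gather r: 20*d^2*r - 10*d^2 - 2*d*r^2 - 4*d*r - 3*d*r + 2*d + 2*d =-10*d^2 - 2*d*r^2 + 4*d + r*(20*d^2 - 7*d)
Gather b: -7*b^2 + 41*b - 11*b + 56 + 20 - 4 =-7*b^2 + 30*b + 72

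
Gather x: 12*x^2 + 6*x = 12*x^2 + 6*x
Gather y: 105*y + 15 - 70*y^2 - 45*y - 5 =-70*y^2 + 60*y + 10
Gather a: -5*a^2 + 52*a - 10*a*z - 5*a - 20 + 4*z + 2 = -5*a^2 + a*(47 - 10*z) + 4*z - 18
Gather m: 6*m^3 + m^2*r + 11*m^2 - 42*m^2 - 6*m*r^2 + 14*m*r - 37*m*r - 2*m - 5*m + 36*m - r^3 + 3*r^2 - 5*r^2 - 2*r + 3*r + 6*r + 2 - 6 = 6*m^3 + m^2*(r - 31) + m*(-6*r^2 - 23*r + 29) - r^3 - 2*r^2 + 7*r - 4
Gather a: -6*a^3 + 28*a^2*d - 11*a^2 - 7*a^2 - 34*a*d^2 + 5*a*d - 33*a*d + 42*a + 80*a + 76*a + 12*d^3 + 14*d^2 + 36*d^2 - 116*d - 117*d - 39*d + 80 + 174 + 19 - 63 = -6*a^3 + a^2*(28*d - 18) + a*(-34*d^2 - 28*d + 198) + 12*d^3 + 50*d^2 - 272*d + 210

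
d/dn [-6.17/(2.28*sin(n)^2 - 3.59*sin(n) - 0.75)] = (28.1352*sin(n) - 22.1503)*cos(n)/(-2.28*sin(n)^2 + 3.59*sin(n) + 0.75)^2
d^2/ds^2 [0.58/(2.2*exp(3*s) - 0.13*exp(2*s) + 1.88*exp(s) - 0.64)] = ((-11.484*exp(2*s) + 0.3016*exp(s) - 1.0904)*(2.2*exp(3*s) - 0.13*exp(2*s) + 1.88*exp(s) - 0.64) + 0.58*(6.6*exp(2*s) - 0.26*exp(s) + 1.88)*(13.2*exp(2*s) - 0.52*exp(s) + 3.76)*exp(s))*exp(s)/(2.2*exp(3*s) - 0.13*exp(2*s) + 1.88*exp(s) - 0.64)^3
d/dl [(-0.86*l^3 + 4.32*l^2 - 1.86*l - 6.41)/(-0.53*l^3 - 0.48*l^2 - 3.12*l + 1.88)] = (2.22044604925031e-16*l^5 + 2.7024*l^4 + 3.3948*l^3 - 29.4135*l^2 + 10.0896*l - 23.496)/(0.2809*l^6 + 0.5088*l^5 + 3.5376*l^4 + 1.0024*l^3 + 7.9296*l^2 - 11.7312*l + 3.5344)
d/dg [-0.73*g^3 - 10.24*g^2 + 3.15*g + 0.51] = -2.19*g^2 - 20.48*g + 3.15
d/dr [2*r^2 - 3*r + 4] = 4*r - 3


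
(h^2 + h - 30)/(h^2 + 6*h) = (h - 5)/h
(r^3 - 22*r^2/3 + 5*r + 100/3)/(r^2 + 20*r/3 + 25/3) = (r^2 - 9*r + 20)/(r + 5)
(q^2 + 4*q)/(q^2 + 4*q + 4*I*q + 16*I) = q/(q + 4*I)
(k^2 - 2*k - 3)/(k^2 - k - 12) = (-k^2 + 2*k + 3)/(-k^2 + k + 12)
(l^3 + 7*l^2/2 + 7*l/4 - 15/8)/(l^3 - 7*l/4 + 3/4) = (l + 5/2)/(l - 1)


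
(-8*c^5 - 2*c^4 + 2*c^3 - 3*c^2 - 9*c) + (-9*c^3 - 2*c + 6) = -8*c^5 - 2*c^4 - 7*c^3 - 3*c^2 - 11*c + 6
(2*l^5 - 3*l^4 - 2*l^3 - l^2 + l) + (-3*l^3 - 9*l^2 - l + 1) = 2*l^5 - 3*l^4 - 5*l^3 - 10*l^2 + 1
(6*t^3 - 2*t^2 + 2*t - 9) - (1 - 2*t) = 6*t^3 - 2*t^2 + 4*t - 10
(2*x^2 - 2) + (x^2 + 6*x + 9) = 3*x^2 + 6*x + 7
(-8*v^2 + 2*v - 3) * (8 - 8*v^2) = 64*v^4 - 16*v^3 - 40*v^2 + 16*v - 24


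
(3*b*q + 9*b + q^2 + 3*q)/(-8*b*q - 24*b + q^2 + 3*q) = (3*b + q)/(-8*b + q)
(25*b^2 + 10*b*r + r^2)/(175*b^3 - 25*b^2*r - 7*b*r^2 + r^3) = (5*b + r)/(35*b^2 - 12*b*r + r^2)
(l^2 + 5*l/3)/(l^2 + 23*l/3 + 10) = l/(l + 6)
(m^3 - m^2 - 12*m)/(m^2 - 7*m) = (m^2 - m - 12)/(m - 7)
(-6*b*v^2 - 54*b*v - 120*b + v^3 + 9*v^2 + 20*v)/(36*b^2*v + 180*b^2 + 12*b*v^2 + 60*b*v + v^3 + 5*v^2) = (-6*b*v - 24*b + v^2 + 4*v)/(36*b^2 + 12*b*v + v^2)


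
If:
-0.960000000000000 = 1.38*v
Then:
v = -0.70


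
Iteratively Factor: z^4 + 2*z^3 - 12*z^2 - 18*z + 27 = (z + 3)*(z^3 - z^2 - 9*z + 9) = (z - 1)*(z + 3)*(z^2 - 9) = (z - 1)*(z + 3)^2*(z - 3)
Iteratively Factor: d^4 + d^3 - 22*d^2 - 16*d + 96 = (d - 2)*(d^3 + 3*d^2 - 16*d - 48) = (d - 4)*(d - 2)*(d^2 + 7*d + 12) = (d - 4)*(d - 2)*(d + 3)*(d + 4)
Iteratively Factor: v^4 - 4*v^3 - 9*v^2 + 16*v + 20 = (v - 5)*(v^3 + v^2 - 4*v - 4) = (v - 5)*(v + 2)*(v^2 - v - 2) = (v - 5)*(v + 1)*(v + 2)*(v - 2)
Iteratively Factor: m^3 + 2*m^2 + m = (m)*(m^2 + 2*m + 1) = m*(m + 1)*(m + 1)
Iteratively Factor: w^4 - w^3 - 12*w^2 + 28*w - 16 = (w - 2)*(w^3 + w^2 - 10*w + 8) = (w - 2)^2*(w^2 + 3*w - 4) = (w - 2)^2*(w - 1)*(w + 4)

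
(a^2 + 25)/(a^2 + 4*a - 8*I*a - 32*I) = (a^2 + 25)/(a^2 + a*(4 - 8*I) - 32*I)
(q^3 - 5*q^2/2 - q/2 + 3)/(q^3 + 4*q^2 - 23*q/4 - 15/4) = 2*(q^2 - q - 2)/(2*q^2 + 11*q + 5)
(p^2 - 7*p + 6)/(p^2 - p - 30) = (p - 1)/(p + 5)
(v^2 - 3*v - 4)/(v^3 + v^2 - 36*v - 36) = (v - 4)/(v^2 - 36)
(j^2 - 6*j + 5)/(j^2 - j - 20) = (j - 1)/(j + 4)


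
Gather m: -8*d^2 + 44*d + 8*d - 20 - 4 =-8*d^2 + 52*d - 24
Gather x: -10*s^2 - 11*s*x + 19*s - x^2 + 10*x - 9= -10*s^2 + 19*s - x^2 + x*(10 - 11*s) - 9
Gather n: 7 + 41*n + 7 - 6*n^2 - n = -6*n^2 + 40*n + 14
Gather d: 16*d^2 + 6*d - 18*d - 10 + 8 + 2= 16*d^2 - 12*d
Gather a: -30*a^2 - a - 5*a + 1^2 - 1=-30*a^2 - 6*a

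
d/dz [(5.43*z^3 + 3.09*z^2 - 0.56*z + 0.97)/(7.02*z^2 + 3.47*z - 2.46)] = (38.1186*z^4 + 37.6842*z^3 - 25.4199*z^2 - 28.8216*z - 1.9883)/(49.2804*z^4 + 48.7188*z^3 - 22.4975*z^2 - 17.0724*z + 6.0516)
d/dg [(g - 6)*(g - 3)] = 2*g - 9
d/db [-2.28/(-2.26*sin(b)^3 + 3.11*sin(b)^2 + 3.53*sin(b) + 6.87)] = (-15.4584*sin(b)^2 + 14.1816*sin(b) + 8.0484)*cos(b)/(-2.26*sin(b)^3 + 3.11*sin(b)^2 + 3.53*sin(b) + 6.87)^2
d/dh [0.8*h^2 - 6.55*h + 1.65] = 1.6*h - 6.55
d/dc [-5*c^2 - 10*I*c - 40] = -10*c - 10*I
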